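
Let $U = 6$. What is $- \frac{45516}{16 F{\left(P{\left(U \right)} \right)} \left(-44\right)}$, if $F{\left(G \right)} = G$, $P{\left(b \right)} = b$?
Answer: $\frac{3793}{352} \approx 10.776$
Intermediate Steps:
$- \frac{45516}{16 F{\left(P{\left(U \right)} \right)} \left(-44\right)} = - \frac{45516}{16 \cdot 6 \left(-44\right)} = - \frac{45516}{96 \left(-44\right)} = - \frac{45516}{-4224} = \left(-45516\right) \left(- \frac{1}{4224}\right) = \frac{3793}{352}$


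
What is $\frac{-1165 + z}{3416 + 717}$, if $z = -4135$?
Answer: $- \frac{5300}{4133} \approx -1.2824$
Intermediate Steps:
$\frac{-1165 + z}{3416 + 717} = \frac{-1165 - 4135}{3416 + 717} = - \frac{5300}{4133}$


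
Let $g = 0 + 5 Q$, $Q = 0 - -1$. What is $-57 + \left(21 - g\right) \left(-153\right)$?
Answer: $-2505$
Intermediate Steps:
$Q = 1$ ($Q = 0 + 1 = 1$)
$g = 5$ ($g = 0 + 5 \cdot 1 = 0 + 5 = 5$)
$-57 + \left(21 - g\right) \left(-153\right) = -57 + \left(21 - 5\right) \left(-153\right) = -57 + 16 \left(-153\right) = -57 - 2448 = -2505$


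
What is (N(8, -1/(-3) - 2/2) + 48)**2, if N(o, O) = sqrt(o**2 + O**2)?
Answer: 21316/9 + 64*sqrt(145) ≈ 3139.1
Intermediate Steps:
N(o, O) = sqrt(O**2 + o**2)
(N(8, -1/(-3) - 2/2) + 48)**2 = (sqrt((-1/(-3) - 2/2)**2 + 8**2) + 48)**2 = (sqrt((-1*(-1/3) - 2*1/2)**2 + 64) + 48)**2 = (sqrt((1/3 - 1)**2 + 64) + 48)**2 = (sqrt((-2/3)**2 + 64) + 48)**2 = (sqrt(4/9 + 64) + 48)**2 = (sqrt(580/9) + 48)**2 = (2*sqrt(145)/3 + 48)**2 = (48 + 2*sqrt(145)/3)**2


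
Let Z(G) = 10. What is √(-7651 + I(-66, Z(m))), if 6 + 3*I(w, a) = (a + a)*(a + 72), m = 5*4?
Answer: I*√63957/3 ≈ 84.299*I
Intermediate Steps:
m = 20
I(w, a) = -2 + 2*a*(72 + a)/3 (I(w, a) = -2 + ((a + a)*(a + 72))/3 = -2 + ((2*a)*(72 + a))/3 = -2 + (2*a*(72 + a))/3 = -2 + 2*a*(72 + a)/3)
√(-7651 + I(-66, Z(m))) = √(-7651 + (-2 + 48*10 + (⅔)*10²)) = √(-7651 + (-2 + 480 + (⅔)*100)) = √(-7651 + (-2 + 480 + 200/3)) = √(-7651 + 1634/3) = √(-21319/3) = I*√63957/3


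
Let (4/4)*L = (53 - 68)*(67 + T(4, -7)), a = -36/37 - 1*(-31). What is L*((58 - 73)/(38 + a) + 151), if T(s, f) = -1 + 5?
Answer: -134726760/839 ≈ -1.6058e+5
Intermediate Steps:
a = 1111/37 (a = -36*1/37 + 31 = -36/37 + 31 = 1111/37 ≈ 30.027)
T(s, f) = 4
L = -1065 (L = (53 - 68)*(67 + 4) = -15*71 = -1065)
L*((58 - 73)/(38 + a) + 151) = -1065*((58 - 73)/(38 + 1111/37) + 151) = -1065*(-15/2517/37 + 151) = -1065*(-15*37/2517 + 151) = -1065*(-185/839 + 151) = -1065*126504/839 = -134726760/839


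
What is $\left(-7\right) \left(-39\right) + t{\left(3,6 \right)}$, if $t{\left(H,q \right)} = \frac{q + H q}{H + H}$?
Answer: $277$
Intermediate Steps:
$t{\left(H,q \right)} = \frac{q + H q}{2 H}$
$\left(-7\right) \left(-39\right) + t{\left(3,6 \right)} = \left(-7\right) \left(-39\right) + \frac{1}{2} \cdot 6 \cdot \frac{1}{3} \left(1 + 3\right) = 273 + \frac{1}{2} \cdot 6 \cdot \frac{1}{3} \cdot 4 = 273 + 4 = 277$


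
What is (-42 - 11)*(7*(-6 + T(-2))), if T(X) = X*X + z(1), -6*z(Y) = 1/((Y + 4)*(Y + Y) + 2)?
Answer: 53795/72 ≈ 747.15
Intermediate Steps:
z(Y) = -1/(6*(2 + 2*Y*(4 + Y))) (z(Y) = -1/(6*((Y + 4)*(Y + Y) + 2)) = -1/(6*((4 + Y)*(2*Y) + 2)) = -1/(6*(2*Y*(4 + Y) + 2)) = -1/(6*(2 + 2*Y*(4 + Y))))
T(X) = -1/72 + X**2 (T(X) = X*X - 1/(12 + 12*1**2 + 48*1) = X**2 - 1/(12 + 12*1 + 48) = X**2 - 1/(12 + 12 + 48) = X**2 - 1/72 = -1/72 + X**2)
(-42 - 11)*(7*(-6 + T(-2))) = (-42 - 11)*(7*(-6 + (-1/72 + (-2)**2))) = -371*(-6 + (-1/72 + 4)) = -371*(-6 + 287/72) = -371*(-145)/72 = -53*(-1015/72) = 53795/72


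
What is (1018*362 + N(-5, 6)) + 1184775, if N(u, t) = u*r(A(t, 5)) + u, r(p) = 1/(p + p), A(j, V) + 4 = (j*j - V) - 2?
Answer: 15532859/10 ≈ 1.5533e+6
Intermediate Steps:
A(j, V) = -6 + j² - V (A(j, V) = -4 + ((j*j - V) - 2) = -4 + ((j² - V) - 2) = -4 + (-2 + j² - V) = -6 + j² - V)
r(p) = 1/(2*p)
N(u, t) = u + u/(2*(-11 + t²)) (N(u, t) = u*(1/(2*(-6 + t² - 1*5))) + u = u*(1/(2*(-6 + t² - 5))) + u = u*(1/(2*(-11 + t²))) + u = u/(2*(-11 + t²)) + u = u + u/(2*(-11 + t²)))
(1018*362 + N(-5, 6)) + 1184775 = (1018*362 + (½)*(-5)*(-21 + 2*6²)/(-11 + 6²)) + 1184775 = (368516 + (½)*(-5)*(-21 + 2*36)/(-11 + 36)) + 1184775 = (368516 + (½)*(-5)*(-21 + 72)/25) + 1184775 = (368516 + (½)*(-5)*(1/25)*51) + 1184775 = (368516 - 51/10) + 1184775 = 3685109/10 + 1184775 = 15532859/10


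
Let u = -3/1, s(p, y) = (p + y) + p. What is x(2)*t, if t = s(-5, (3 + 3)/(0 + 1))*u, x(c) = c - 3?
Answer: -12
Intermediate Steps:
s(p, y) = y + 2*p
u = -3 (u = -3*1 = -3)
x(c) = -3 + c
t = 12 (t = ((3 + 3)/(0 + 1) + 2*(-5))*(-3) = (6/1 - 10)*(-3) = (6*1 - 10)*(-3) = (6 - 10)*(-3) = -4*(-3) = 12)
x(2)*t = (-3 + 2)*12 = -1*12 = -12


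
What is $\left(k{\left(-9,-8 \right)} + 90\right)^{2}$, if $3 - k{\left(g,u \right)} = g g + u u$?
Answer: $2704$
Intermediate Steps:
$k{\left(g,u \right)} = 3 - g^{2} - u^{2}$ ($k{\left(g,u \right)} = 3 - \left(g g + u u\right) = 3 - \left(g^{2} + u^{2}\right) = 3 - g^{2} - u^{2}$)
$\left(k{\left(-9,-8 \right)} + 90\right)^{2} = \left(\left(3 - \left(-9\right)^{2} - \left(-8\right)^{2}\right) + 90\right)^{2} = \left(\left(3 - 81 - 64\right) + 90\right)^{2} = \left(-142 + 90\right)^{2} = \left(-52\right)^{2} = 2704$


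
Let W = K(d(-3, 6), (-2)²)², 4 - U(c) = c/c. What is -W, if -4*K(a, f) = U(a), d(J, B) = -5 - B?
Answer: -9/16 ≈ -0.56250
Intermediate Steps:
U(c) = 3 (U(c) = 4 - c/c = 4 - 1*1 = 4 - 1 = 3)
K(a, f) = -¾ (K(a, f) = -¼*3 = -¾)
W = 9/16 (W = (-¾)² = 9/16 ≈ 0.56250)
-W = -1*9/16 = -9/16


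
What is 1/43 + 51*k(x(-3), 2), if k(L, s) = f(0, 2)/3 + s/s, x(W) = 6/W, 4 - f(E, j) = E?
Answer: 5118/43 ≈ 119.02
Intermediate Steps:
f(E, j) = 4 - E
k(L, s) = 7/3 (k(L, s) = (4 - 1*0)/3 + s/s = (4 + 0)*(1/3) + 1 = 4*(1/3) + 1 = 4/3 + 1 = 7/3)
1/43 + 51*k(x(-3), 2) = 1/43 + 51*(7/3) = 1/43 + 119 = 5118/43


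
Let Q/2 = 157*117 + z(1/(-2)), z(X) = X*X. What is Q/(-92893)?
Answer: -73477/185786 ≈ -0.39549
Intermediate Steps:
z(X) = X²
Q = 73477/2 (Q = 2*(157*117 + (1/(-2))²) = 2*(18369 + (-½)²) = 2*(18369 + ¼) = 2*(73477/4) = 73477/2 ≈ 36739.)
Q/(-92893) = (73477/2)/(-92893) = (73477/2)*(-1/92893) = -73477/185786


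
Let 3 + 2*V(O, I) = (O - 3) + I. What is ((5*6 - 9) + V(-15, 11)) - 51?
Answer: -35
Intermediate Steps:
V(O, I) = -3 + I/2 + O/2 (V(O, I) = -3/2 + ((O - 3) + I)/2 = -3/2 + ((-3 + O) + I)/2 = -3/2 + (-3 + I + O)/2 = -3/2 + (-3/2 + I/2 + O/2) = -3 + I/2 + O/2)
((5*6 - 9) + V(-15, 11)) - 51 = ((5*6 - 9) + (-3 + (½)*11 + (½)*(-15))) - 51 = ((30 - 9) + (-3 + 11/2 - 15/2)) - 51 = (21 - 5) - 51 = 16 - 51 = -35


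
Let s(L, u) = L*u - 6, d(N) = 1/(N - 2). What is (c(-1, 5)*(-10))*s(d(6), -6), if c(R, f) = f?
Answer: 375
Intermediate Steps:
d(N) = 1/(-2 + N)
s(L, u) = -6 + L*u
(c(-1, 5)*(-10))*s(d(6), -6) = (5*(-10))*(-6 - 6/(-2 + 6)) = -50*(-6 - 6/4) = -50*(-6 + (1/4)*(-6)) = -50*(-6 - 3/2) = -50*(-15/2) = 375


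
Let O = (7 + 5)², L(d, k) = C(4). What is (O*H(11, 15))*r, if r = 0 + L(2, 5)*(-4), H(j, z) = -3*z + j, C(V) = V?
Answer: 78336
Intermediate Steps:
L(d, k) = 4
H(j, z) = j - 3*z
O = 144 (O = 12² = 144)
r = -16 (r = 0 + 4*(-4) = 0 - 16 = -16)
(O*H(11, 15))*r = (144*(11 - 3*15))*(-16) = (144*(11 - 45))*(-16) = (144*(-34))*(-16) = -4896*(-16) = 78336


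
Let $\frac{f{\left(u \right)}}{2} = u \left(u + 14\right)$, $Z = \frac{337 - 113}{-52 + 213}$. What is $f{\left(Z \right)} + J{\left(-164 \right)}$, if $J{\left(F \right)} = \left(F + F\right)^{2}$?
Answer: $\frac{56934592}{529} \approx 1.0763 \cdot 10^{5}$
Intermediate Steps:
$J{\left(F \right)} = 4 F^{2}$ ($J{\left(F \right)} = \left(2 F\right)^{2} = 4 F^{2}$)
$Z = \frac{32}{23}$ ($Z = \frac{224}{161} = 224 \cdot \frac{1}{161} = \frac{32}{23} \approx 1.3913$)
$f{\left(u \right)} = 2 u \left(14 + u\right)$ ($f{\left(u \right)} = 2 u \left(u + 14\right) = 2 u \left(14 + u\right)$)
$f{\left(Z \right)} + J{\left(-164 \right)} = 2 \cdot \frac{32}{23} \left(14 + \frac{32}{23}\right) + 4 \left(-164\right)^{2} = 2 \cdot \frac{32}{23} \cdot \frac{354}{23} + 4 \cdot 26896 = \frac{22656}{529} + 107584 = \frac{56934592}{529}$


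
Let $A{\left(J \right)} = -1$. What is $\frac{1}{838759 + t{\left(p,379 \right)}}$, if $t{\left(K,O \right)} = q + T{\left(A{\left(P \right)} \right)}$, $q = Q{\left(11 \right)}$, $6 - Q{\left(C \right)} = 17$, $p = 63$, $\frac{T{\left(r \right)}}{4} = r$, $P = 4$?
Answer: $\frac{1}{838744} \approx 1.1923 \cdot 10^{-6}$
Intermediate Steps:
$T{\left(r \right)} = 4 r$
$Q{\left(C \right)} = -11$ ($Q{\left(C \right)} = 6 - 17 = -11$)
$q = -11$
$t{\left(K,O \right)} = -15$ ($t{\left(K,O \right)} = -11 + 4 \left(-1\right) = -11 - 4 = -15$)
$\frac{1}{838759 + t{\left(p,379 \right)}} = \frac{1}{838759 - 15} = \frac{1}{838744}$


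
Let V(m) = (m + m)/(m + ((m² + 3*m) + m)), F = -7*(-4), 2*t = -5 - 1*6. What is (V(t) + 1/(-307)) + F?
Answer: 7367/307 ≈ 23.997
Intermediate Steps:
t = -11/2 (t = (-5 - 1*6)/2 = (-5 - 6)/2 = (½)*(-11) = -11/2 ≈ -5.5000)
F = 28
V(m) = 2*m/(m² + 5*m) (V(m) = (2*m)/(m + (m² + 4*m)) = (2*m)/(m² + 5*m) = 2*m/(m² + 5*m))
(V(t) + 1/(-307)) + F = (2/(5 - 11/2) + 1/(-307)) + 28 = (2/(-½) - 1/307) + 28 = (2*(-2) - 1/307) + 28 = (-4 - 1/307) + 28 = -1229/307 + 28 = 7367/307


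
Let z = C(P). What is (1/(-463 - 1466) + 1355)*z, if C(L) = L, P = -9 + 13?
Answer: 10455176/1929 ≈ 5420.0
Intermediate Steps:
P = 4
z = 4
(1/(-463 - 1466) + 1355)*z = (1/(-463 - 1466) + 1355)*4 = (1/(-1929) + 1355)*4 = (-1/1929 + 1355)*4 = (2613794/1929)*4 = 10455176/1929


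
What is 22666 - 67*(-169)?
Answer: 33989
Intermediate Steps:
22666 - 67*(-169) = 22666 - 1*(-11323) = 22666 + 11323 = 33989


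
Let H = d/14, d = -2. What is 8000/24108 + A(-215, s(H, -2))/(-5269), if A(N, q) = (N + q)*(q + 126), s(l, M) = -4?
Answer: 171567386/31756263 ≈ 5.4026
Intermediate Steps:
H = -⅐ (H = -2/14 = -2*1/14 = -⅐ ≈ -0.14286)
A(N, q) = (126 + q)*(N + q) (A(N, q) = (N + q)*(126 + q) = (126 + q)*(N + q))
8000/24108 + A(-215, s(H, -2))/(-5269) = 8000/24108 + ((-4)² + 126*(-215) + 126*(-4) - 215*(-4))/(-5269) = 8000*(1/24108) + (16 - 27090 - 504 + 860)*(-1/5269) = 2000/6027 - 26718*(-1/5269) = 2000/6027 + 26718/5269 = 171567386/31756263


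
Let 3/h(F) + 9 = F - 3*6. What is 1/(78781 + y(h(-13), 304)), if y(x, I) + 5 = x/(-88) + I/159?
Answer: 559680/44090422237 ≈ 1.2694e-5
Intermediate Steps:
h(F) = 3/(-27 + F) (h(F) = 3/(-9 + (F - 3*6)) = 3/(-9 + (F - 1*18)) = 3/(-9 + (F - 18)) = 3/(-9 + (-18 + F)) = 3/(-27 + F))
y(x, I) = -5 - x/88 + I/159 (y(x, I) = -5 + (x/(-88) + I/159) = -5 + (x*(-1/88) + I*(1/159)) = -5 + (-x/88 + I/159) = -5 - x/88 + I/159)
1/(78781 + y(h(-13), 304)) = 1/(78781 + (-5 - 3/(88*(-27 - 13)) + (1/159)*304)) = 1/(78781 + (-5 - 3/(88*(-40)) + 304/159)) = 1/(78781 + (-5 - 3*(-1)/(88*40) + 304/159)) = 1/(78781 + (-5 - 1/88*(-3/40) + 304/159)) = 1/(78781 + (-5 + 3/3520 + 304/159)) = 1/(78781 - 1727843/559680) = 1/(44090422237/559680) = 559680/44090422237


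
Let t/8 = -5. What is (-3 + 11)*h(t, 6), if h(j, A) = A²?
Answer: 288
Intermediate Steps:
t = -40 (t = 8*(-5) = -40)
(-3 + 11)*h(t, 6) = (-3 + 11)*6² = 8*36 = 288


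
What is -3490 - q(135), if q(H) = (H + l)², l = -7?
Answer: -19874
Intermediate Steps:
q(H) = (-7 + H)² (q(H) = (H - 7)² = (-7 + H)²)
-3490 - q(135) = -3490 - (-7 + 135)² = -3490 - 1*128² = -3490 - 1*16384 = -3490 - 16384 = -19874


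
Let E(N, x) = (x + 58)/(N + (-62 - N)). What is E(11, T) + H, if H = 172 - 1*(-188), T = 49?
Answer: 22213/62 ≈ 358.27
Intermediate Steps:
H = 360 (H = 172 + 188 = 360)
E(N, x) = -29/31 - x/62 (E(N, x) = (58 + x)/(-62) = (58 + x)*(-1/62) = -29/31 - x/62)
E(11, T) + H = (-29/31 - 1/62*49) + 360 = (-29/31 - 49/62) + 360 = -107/62 + 360 = 22213/62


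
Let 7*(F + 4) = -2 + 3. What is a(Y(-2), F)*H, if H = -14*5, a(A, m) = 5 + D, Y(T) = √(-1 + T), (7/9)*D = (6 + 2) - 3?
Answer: -800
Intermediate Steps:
D = 45/7 (D = 9*((6 + 2) - 3)/7 = 9*(8 - 3)/7 = (9/7)*5 = 45/7 ≈ 6.4286)
F = -27/7 (F = -4 + (-2 + 3)/7 = -4 + (⅐)*1 = -4 + ⅐ = -27/7 ≈ -3.8571)
a(A, m) = 80/7 (a(A, m) = 5 + 45/7 = 80/7)
H = -70
a(Y(-2), F)*H = (80/7)*(-70) = -800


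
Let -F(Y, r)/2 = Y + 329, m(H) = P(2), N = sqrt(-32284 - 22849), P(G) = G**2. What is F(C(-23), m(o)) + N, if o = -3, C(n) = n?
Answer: -612 + I*sqrt(55133) ≈ -612.0 + 234.8*I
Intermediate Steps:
N = I*sqrt(55133) (N = sqrt(-55133) = I*sqrt(55133) ≈ 234.8*I)
m(H) = 4 (m(H) = 2**2 = 4)
F(Y, r) = -658 - 2*Y (F(Y, r) = -2*(Y + 329) = -2*(329 + Y) = -658 - 2*Y)
F(C(-23), m(o)) + N = (-658 - 2*(-23)) + I*sqrt(55133) = (-658 + 46) + I*sqrt(55133) = -612 + I*sqrt(55133)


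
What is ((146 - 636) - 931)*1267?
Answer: -1800407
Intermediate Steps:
((146 - 636) - 931)*1267 = (-490 - 931)*1267 = -1421*1267 = -1800407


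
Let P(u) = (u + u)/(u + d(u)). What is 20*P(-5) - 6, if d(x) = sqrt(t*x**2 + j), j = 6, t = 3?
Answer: -56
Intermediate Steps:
d(x) = sqrt(6 + 3*x**2) (d(x) = sqrt(3*x**2 + 6) = sqrt(6 + 3*x**2))
P(u) = 2*u/(u + sqrt(6 + 3*u**2)) (P(u) = (u + u)/(u + sqrt(6 + 3*u**2)) = (2*u)/(u + sqrt(6 + 3*u**2)) = 2*u/(u + sqrt(6 + 3*u**2)))
20*P(-5) - 6 = 20*(2*(-5)/(-5 + sqrt(3)*sqrt(2 + (-5)**2))) - 6 = 20*(2*(-5)/(-5 + sqrt(3)*sqrt(2 + 25))) - 6 = 20*(2*(-5)/(-5 + sqrt(3)*sqrt(27))) - 6 = 20*(2*(-5)/(-5 + sqrt(3)*(3*sqrt(3)))) - 6 = 20*(2*(-5)/(-5 + 9)) - 6 = 20*(2*(-5)/4) - 6 = 20*(2*(-5)*(1/4)) - 6 = 20*(-5/2) - 6 = -50 - 6 = -56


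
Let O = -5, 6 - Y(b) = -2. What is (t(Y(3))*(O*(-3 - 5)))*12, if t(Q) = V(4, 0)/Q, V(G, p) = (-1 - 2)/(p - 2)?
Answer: 90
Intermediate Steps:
V(G, p) = -3/(-2 + p)
Y(b) = 8 (Y(b) = 6 - 1*(-2) = 6 + 2 = 8)
t(Q) = 3/(2*Q) (t(Q) = (-3/(-2 + 0))/Q = (-3/(-2))/Q = (-3*(-½))/Q = 3/(2*Q))
(t(Y(3))*(O*(-3 - 5)))*12 = (((3/2)/8)*(-5*(-3 - 5)))*12 = (((3/2)*(⅛))*(-5*(-8)))*12 = ((3/16)*40)*12 = (15/2)*12 = 90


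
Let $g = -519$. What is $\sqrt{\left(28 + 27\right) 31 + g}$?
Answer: $\sqrt{1186} \approx 34.438$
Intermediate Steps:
$\sqrt{\left(28 + 27\right) 31 + g} = \sqrt{\left(28 + 27\right) 31 - 519} = \sqrt{55 \cdot 31 - 519} = \sqrt{1705 - 519} = \sqrt{1186}$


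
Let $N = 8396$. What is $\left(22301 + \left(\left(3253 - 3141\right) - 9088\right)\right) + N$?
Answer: $21721$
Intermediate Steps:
$\left(22301 + \left(\left(3253 - 3141\right) - 9088\right)\right) + N = \left(22301 + \left(\left(3253 - 3141\right) - 9088\right)\right) + 8396 = \left(22301 + \left(112 - 9088\right)\right) + 8396 = \left(22301 - 8976\right) + 8396 = 13325 + 8396 = 21721$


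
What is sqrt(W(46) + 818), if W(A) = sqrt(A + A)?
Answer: sqrt(818 + 2*sqrt(23)) ≈ 28.768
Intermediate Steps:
W(A) = sqrt(2)*sqrt(A) (W(A) = sqrt(2*A) = sqrt(2)*sqrt(A))
sqrt(W(46) + 818) = sqrt(sqrt(2)*sqrt(46) + 818) = sqrt(2*sqrt(23) + 818) = sqrt(818 + 2*sqrt(23))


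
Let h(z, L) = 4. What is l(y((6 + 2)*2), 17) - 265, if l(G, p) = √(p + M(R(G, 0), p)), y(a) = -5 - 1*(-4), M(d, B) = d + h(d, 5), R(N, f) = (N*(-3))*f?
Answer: -265 + √21 ≈ -260.42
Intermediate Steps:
R(N, f) = -3*N*f (R(N, f) = (-3*N)*f = -3*N*f)
M(d, B) = 4 + d (M(d, B) = d + 4 = 4 + d)
y(a) = -1 (y(a) = -5 + 4 = -1)
l(G, p) = √(4 + p) (l(G, p) = √(p + (4 - 3*G*0)) = √(p + (4 + 0)) = √(p + 4) = √(4 + p))
l(y((6 + 2)*2), 17) - 265 = √(4 + 17) - 265 = √21 - 265 = -265 + √21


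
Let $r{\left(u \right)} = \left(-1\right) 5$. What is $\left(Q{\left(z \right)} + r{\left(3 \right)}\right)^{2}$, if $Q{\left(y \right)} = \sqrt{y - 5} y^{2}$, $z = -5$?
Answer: $-6225 - 250 i \sqrt{10} \approx -6225.0 - 790.57 i$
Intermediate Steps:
$r{\left(u \right)} = -5$
$Q{\left(y \right)} = y^{2} \sqrt{-5 + y}$ ($Q{\left(y \right)} = \sqrt{-5 + y} y^{2} = y^{2} \sqrt{-5 + y}$)
$\left(Q{\left(z \right)} + r{\left(3 \right)}\right)^{2} = \left(\left(-5\right)^{2} \sqrt{-5 - 5} - 5\right)^{2} = \left(25 \sqrt{-10} - 5\right)^{2} = \left(25 i \sqrt{10} - 5\right)^{2} = \left(-5 + 25 i \sqrt{10}\right)^{2}$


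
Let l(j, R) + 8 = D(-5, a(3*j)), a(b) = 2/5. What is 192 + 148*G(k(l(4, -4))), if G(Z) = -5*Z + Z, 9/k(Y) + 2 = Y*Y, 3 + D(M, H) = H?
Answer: 396528/2759 ≈ 143.72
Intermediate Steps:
a(b) = ⅖ (a(b) = 2*(⅕) = ⅖)
D(M, H) = -3 + H
l(j, R) = -53/5 (l(j, R) = -8 + (-3 + ⅖) = -8 - 13/5 = -53/5)
k(Y) = 9/(-2 + Y²) (k(Y) = 9/(-2 + Y*Y) = 9/(-2 + Y²))
G(Z) = -4*Z
192 + 148*G(k(l(4, -4))) = 192 + 148*(-36/(-2 + (-53/5)²)) = 192 + 148*(-36/(-2 + 2809/25)) = 192 + 148*(-36/2759/25) = 192 + 148*(-36*25/2759) = 192 + 148*(-4*225/2759) = 192 + 148*(-900/2759) = 192 - 133200/2759 = 396528/2759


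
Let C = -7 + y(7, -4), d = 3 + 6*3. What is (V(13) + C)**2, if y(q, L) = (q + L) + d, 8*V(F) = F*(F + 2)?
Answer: 109561/64 ≈ 1711.9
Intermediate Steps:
V(F) = F*(2 + F)/8 (V(F) = (F*(F + 2))/8 = (F*(2 + F))/8 = F*(2 + F)/8)
d = 21 (d = 3 + 18 = 21)
y(q, L) = 21 + L + q (y(q, L) = (q + L) + 21 = (L + q) + 21 = 21 + L + q)
C = 17 (C = -7 + (21 - 4 + 7) = -7 + 24 = 17)
(V(13) + C)**2 = ((1/8)*13*(2 + 13) + 17)**2 = ((1/8)*13*15 + 17)**2 = (195/8 + 17)**2 = (331/8)**2 = 109561/64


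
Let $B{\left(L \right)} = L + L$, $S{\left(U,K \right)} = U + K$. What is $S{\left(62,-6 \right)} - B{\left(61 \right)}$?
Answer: $-66$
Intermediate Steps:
$S{\left(U,K \right)} = K + U$
$B{\left(L \right)} = 2 L$
$S{\left(62,-6 \right)} - B{\left(61 \right)} = \left(-6 + 62\right) - 2 \cdot 61 = 56 - 122 = -66$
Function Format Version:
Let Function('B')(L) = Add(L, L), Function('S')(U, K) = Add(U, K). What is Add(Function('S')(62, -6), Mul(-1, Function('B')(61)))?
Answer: -66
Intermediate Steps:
Function('S')(U, K) = Add(K, U)
Function('B')(L) = Mul(2, L)
Add(Function('S')(62, -6), Mul(-1, Function('B')(61))) = Add(Add(-6, 62), Mul(-1, Mul(2, 61))) = Add(56, Mul(-1, 122)) = Add(56, -122) = -66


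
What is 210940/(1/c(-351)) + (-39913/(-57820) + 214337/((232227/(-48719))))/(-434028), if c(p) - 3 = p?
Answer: -427805862580207443987191/5827852436983920 ≈ -7.3407e+7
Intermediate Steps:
c(p) = 3 + p
210940/(1/c(-351)) + (-39913/(-57820) + 214337/((232227/(-48719))))/(-434028) = 210940/(1/(3 - 351)) + (-39913/(-57820) + 214337/((232227/(-48719))))/(-434028) = 210940/(1/(-348)) + (-39913*(-1/57820) + 214337/((232227*(-1/48719))))*(-1/434028) = 210940/(-1/348) + (39913/57820 + 214337/(-232227/48719))*(-1/434028) = 210940*(-348) + (39913/57820 + 214337*(-48719/232227))*(-1/434028) = -73407120 + (39913/57820 - 10442284303/232227)*(-1/434028) = -73407120 - 603763609523209/13427365140*(-1/434028) = -73407120 + 603763609523209/5827852436983920 = -427805862580207443987191/5827852436983920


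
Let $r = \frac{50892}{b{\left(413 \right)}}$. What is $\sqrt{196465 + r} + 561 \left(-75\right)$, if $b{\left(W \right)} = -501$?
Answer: $-42075 + \frac{\sqrt{5476379397}}{167} \approx -41632.0$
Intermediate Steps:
$r = - \frac{16964}{167}$ ($r = \frac{50892}{-501} = 50892 \left(- \frac{1}{501}\right) = - \frac{16964}{167} \approx -101.58$)
$\sqrt{196465 + r} + 561 \left(-75\right) = \sqrt{196465 - \frac{16964}{167}} + 561 \left(-75\right) = \sqrt{\frac{32792691}{167}} - 42075 = \frac{\sqrt{5476379397}}{167} - 42075 = -42075 + \frac{\sqrt{5476379397}}{167}$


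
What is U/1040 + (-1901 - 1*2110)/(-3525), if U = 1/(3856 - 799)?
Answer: 850139707/747130800 ≈ 1.1379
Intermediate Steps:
U = 1/3057 ≈ 0.00032712
U/1040 + (-1901 - 1*2110)/(-3525) = (1/3057)/1040 + (-1901 - 1*2110)/(-3525) = (1/3057)*(1/1040) + (-1901 - 2110)*(-1/3525) = 1/3179280 - 4011*(-1/3525) = 1/3179280 + 1337/1175 = 850139707/747130800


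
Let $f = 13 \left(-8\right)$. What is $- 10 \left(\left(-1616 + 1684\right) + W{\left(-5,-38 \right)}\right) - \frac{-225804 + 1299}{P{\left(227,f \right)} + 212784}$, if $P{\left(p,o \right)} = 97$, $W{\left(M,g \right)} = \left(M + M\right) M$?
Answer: $- \frac{250975075}{212881} \approx -1178.9$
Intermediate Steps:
$f = -104$
$W{\left(M,g \right)} = 2 M^{2}$ ($W{\left(M,g \right)} = 2 M M = 2 M^{2}$)
$- 10 \left(\left(-1616 + 1684\right) + W{\left(-5,-38 \right)}\right) - \frac{-225804 + 1299}{P{\left(227,f \right)} + 212784} = - 10 \left(\left(-1616 + 1684\right) + 2 \left(-5\right)^{2}\right) - \frac{-225804 + 1299}{97 + 212784} = - 10 \left(68 + 2 \cdot 25\right) - - \frac{224505}{212881} = - 10 \left(68 + 50\right) - \left(-224505\right) \frac{1}{212881} = \left(-10\right) 118 - - \frac{224505}{212881} = -1180 + \frac{224505}{212881} = - \frac{250975075}{212881}$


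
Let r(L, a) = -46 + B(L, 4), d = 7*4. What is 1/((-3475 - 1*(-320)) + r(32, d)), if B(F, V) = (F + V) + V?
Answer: -1/3161 ≈ -0.00031636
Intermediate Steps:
B(F, V) = F + 2*V
d = 28
r(L, a) = -38 + L (r(L, a) = -46 + (L + 2*4) = -46 + (L + 8) = -46 + (8 + L) = -38 + L)
1/((-3475 - 1*(-320)) + r(32, d)) = 1/((-3475 - 1*(-320)) + (-38 + 32)) = 1/((-3475 + 320) - 6) = 1/(-3155 - 6) = 1/(-3161) = -1/3161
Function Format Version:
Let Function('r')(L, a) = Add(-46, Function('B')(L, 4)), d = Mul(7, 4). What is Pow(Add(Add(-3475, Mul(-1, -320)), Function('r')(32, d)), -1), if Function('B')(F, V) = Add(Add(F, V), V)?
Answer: Rational(-1, 3161) ≈ -0.00031636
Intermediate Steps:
Function('B')(F, V) = Add(F, Mul(2, V))
d = 28
Function('r')(L, a) = Add(-38, L) (Function('r')(L, a) = Add(-46, Add(L, Mul(2, 4))) = Add(-46, Add(L, 8)) = Add(-46, Add(8, L)) = Add(-38, L))
Pow(Add(Add(-3475, Mul(-1, -320)), Function('r')(32, d)), -1) = Pow(Add(Add(-3475, Mul(-1, -320)), Add(-38, 32)), -1) = Pow(Add(Add(-3475, 320), -6), -1) = Pow(Add(-3155, -6), -1) = Pow(-3161, -1) = Rational(-1, 3161)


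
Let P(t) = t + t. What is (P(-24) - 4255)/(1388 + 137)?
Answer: -4303/1525 ≈ -2.8216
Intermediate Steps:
P(t) = 2*t
(P(-24) - 4255)/(1388 + 137) = (2*(-24) - 4255)/(1388 + 137) = (-48 - 4255)/1525 = -4303*1/1525 = -4303/1525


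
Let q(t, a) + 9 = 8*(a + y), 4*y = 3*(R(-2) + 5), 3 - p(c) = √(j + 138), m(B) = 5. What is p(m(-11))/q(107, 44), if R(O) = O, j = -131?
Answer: 3/361 - √7/361 ≈ 0.00098130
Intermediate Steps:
p(c) = 3 - √7 (p(c) = 3 - √(-131 + 138) = 3 - √7)
y = 9/4 (y = (3*(-2 + 5))/4 = (3*3)/4 = (¼)*9 = 9/4 ≈ 2.2500)
q(t, a) = 9 + 8*a (q(t, a) = -9 + 8*(a + 9/4) = -9 + 8*(9/4 + a) = -9 + (18 + 8*a) = 9 + 8*a)
p(m(-11))/q(107, 44) = (3 - √7)/(9 + 8*44) = (3 - √7)/(9 + 352) = (3 - √7)/361 = (3 - √7)*(1/361) = 3/361 - √7/361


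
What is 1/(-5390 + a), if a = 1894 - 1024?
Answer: -1/4520 ≈ -0.00022124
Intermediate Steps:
a = 870
1/(-5390 + a) = 1/(-5390 + 870) = 1/(-4520) = -1/4520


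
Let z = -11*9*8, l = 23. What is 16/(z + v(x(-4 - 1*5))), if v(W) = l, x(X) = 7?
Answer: -16/769 ≈ -0.020806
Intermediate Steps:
v(W) = 23
z = -792 (z = -99*8 = -792)
16/(z + v(x(-4 - 1*5))) = 16/(-792 + 23) = 16/(-769) = -1/769*16 = -16/769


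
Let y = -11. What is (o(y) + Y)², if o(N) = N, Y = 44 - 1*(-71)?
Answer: 10816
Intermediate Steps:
Y = 115 (Y = 44 + 71 = 115)
(o(y) + Y)² = (-11 + 115)² = 104² = 10816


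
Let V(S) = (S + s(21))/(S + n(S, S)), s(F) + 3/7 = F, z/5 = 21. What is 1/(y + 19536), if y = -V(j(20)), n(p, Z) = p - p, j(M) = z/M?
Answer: 49/957023 ≈ 5.1200e-5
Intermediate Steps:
z = 105 (z = 5*21 = 105)
s(F) = -3/7 + F
j(M) = 105/M
n(p, Z) = 0
V(S) = (144/7 + S)/S (V(S) = (S + (-3/7 + 21))/(S + 0) = (S + 144/7)/S = (144/7 + S)/S)
y = -241/49 (y = -(144/7 + 105/20)/(105/20) = -(144/7 + 105*(1/20))/(105*(1/20)) = -(144/7 + 21/4)/21/4 = -4*723/(21*28) = -1*241/49 = -241/49 ≈ -4.9184)
1/(y + 19536) = 1/(-241/49 + 19536) = 1/(957023/49) = 49/957023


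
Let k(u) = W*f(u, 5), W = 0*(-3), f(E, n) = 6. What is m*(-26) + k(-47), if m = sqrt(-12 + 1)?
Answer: -26*I*sqrt(11) ≈ -86.232*I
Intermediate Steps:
m = I*sqrt(11) (m = sqrt(-11) = I*sqrt(11) ≈ 3.3166*I)
W = 0
k(u) = 0 (k(u) = 0*6 = 0)
m*(-26) + k(-47) = (I*sqrt(11))*(-26) + 0 = -26*I*sqrt(11) + 0 = -26*I*sqrt(11)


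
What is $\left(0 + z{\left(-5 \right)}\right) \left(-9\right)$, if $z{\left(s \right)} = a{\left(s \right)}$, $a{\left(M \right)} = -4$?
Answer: $36$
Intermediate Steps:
$z{\left(s \right)} = -4$
$\left(0 + z{\left(-5 \right)}\right) \left(-9\right) = \left(0 - 4\right) \left(-9\right) = \left(-4\right) \left(-9\right) = 36$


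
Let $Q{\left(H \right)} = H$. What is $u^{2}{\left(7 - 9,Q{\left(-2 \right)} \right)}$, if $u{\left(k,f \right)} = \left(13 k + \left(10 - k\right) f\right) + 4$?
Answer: $2116$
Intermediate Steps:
$u{\left(k,f \right)} = 4 + 13 k + f \left(10 - k\right)$ ($u{\left(k,f \right)} = \left(13 k + f \left(10 - k\right)\right) + 4 = 4 + 13 k + f \left(10 - k\right)$)
$u^{2}{\left(7 - 9,Q{\left(-2 \right)} \right)} = \left(4 + 10 \left(-2\right) + 13 \left(7 - 9\right) - - 2 \left(7 - 9\right)\right)^{2} = \left(4 - 20 + 13 \left(7 - 9\right) - - 2 \left(7 - 9\right)\right)^{2} = \left(4 - 20 + 13 \left(-2\right) - \left(-2\right) \left(-2\right)\right)^{2} = \left(4 - 20 - 26 - 4\right)^{2} = \left(-46\right)^{2} = 2116$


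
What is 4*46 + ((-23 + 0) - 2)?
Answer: 159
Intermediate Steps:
4*46 + ((-23 + 0) - 2) = 184 + (-23 - 2) = 184 - 25 = 159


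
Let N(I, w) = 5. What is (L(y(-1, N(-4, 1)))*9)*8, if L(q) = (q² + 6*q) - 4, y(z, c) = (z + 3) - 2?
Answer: -288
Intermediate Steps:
y(z, c) = 1 + z (y(z, c) = (3 + z) - 2 = 1 + z)
L(q) = -4 + q² + 6*q
(L(y(-1, N(-4, 1)))*9)*8 = ((-4 + (1 - 1)² + 6*(1 - 1))*9)*8 = ((-4 + 0² + 6*0)*9)*8 = ((-4 + 0 + 0)*9)*8 = -4*9*8 = -36*8 = -288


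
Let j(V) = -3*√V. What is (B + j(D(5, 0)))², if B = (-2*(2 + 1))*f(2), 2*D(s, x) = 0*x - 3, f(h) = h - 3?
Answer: 45/2 - 18*I*√6 ≈ 22.5 - 44.091*I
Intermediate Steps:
f(h) = -3 + h
D(s, x) = -3/2 (D(s, x) = (0*x - 3)/2 = (0 - 3)/2 = (½)*(-3) = -3/2)
B = 6 (B = (-2*(2 + 1))*(-3 + 2) = -2*3*(-1) = -6*(-1) = 6)
(B + j(D(5, 0)))² = (6 - 3*I*√6/2)²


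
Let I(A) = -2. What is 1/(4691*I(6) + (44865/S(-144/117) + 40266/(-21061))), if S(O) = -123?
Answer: -863501/8417984543 ≈ -0.00010258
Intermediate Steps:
1/(4691*I(6) + (44865/S(-144/117) + 40266/(-21061))) = 1/(4691*(-2) + (44865/(-123) + 40266/(-21061))) = 1/(-9382 + (44865*(-1/123) + 40266*(-1/21061))) = 1/(-9382 + (-14955/41 - 40266/21061)) = 1/(-9382 - 316618161/863501) = 1/(-8417984543/863501) = -863501/8417984543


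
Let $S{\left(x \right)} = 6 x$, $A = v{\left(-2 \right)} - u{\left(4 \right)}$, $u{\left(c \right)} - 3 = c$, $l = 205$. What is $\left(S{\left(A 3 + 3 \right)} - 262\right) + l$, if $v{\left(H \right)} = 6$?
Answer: $-57$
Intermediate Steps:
$u{\left(c \right)} = 3 + c$
$A = -1$ ($A = 6 - \left(3 + 4\right) = 6 - 7 = -1$)
$\left(S{\left(A 3 + 3 \right)} - 262\right) + l = \left(6 \left(\left(-1\right) 3 + 3\right) - 262\right) + 205 = \left(6 \left(-3 + 3\right) - 262\right) + 205 = \left(6 \cdot 0 - 262\right) + 205 = \left(0 - 262\right) + 205 = -262 + 205 = -57$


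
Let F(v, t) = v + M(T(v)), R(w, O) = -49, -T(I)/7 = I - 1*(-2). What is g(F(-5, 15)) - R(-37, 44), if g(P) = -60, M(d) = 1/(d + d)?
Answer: -11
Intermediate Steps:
T(I) = -14 - 7*I (T(I) = -7*(I - 1*(-2)) = -7*(I + 2) = -7*(2 + I) = -14 - 7*I)
M(d) = 1/(2*d)
F(v, t) = v + 1/(2*(-14 - 7*v))
g(F(-5, 15)) - R(-37, 44) = -60 - 1*(-49) = -60 + 49 = -11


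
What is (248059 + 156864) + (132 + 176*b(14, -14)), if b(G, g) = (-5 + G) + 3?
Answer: 407167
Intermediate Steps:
b(G, g) = -2 + G
(248059 + 156864) + (132 + 176*b(14, -14)) = (248059 + 156864) + (132 + 176*(-2 + 14)) = 404923 + (132 + 176*12) = 404923 + (132 + 2112) = 404923 + 2244 = 407167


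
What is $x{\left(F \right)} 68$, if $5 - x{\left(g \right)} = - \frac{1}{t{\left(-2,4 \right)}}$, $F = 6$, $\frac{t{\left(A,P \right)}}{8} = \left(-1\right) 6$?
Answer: $\frac{4063}{12} \approx 338.58$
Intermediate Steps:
$t{\left(A,P \right)} = -48$ ($t{\left(A,P \right)} = 8 \left(\left(-1\right) 6\right) = 8 \left(-6\right) = -48$)
$x{\left(g \right)} = \frac{239}{48}$ ($x{\left(g \right)} = 5 - - \frac{1}{-48} = 5 - \left(-1\right) \left(- \frac{1}{48}\right) = 5 - \frac{1}{48} = \frac{239}{48}$)
$x{\left(F \right)} 68 = \frac{239}{48} \cdot 68 = \frac{4063}{12}$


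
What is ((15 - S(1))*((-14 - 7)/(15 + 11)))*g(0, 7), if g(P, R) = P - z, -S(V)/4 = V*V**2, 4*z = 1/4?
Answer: 399/416 ≈ 0.95914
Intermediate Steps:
z = 1/16 (z = (1/4)/4 = (1/4)*(1/4) = 1/16 ≈ 0.062500)
S(V) = -4*V**3 (S(V) = -4*V*V**2 = -4*V**3)
g(P, R) = -1/16 + P (g(P, R) = P - 1*1/16 = P - 1/16 = -1/16 + P)
((15 - S(1))*((-14 - 7)/(15 + 11)))*g(0, 7) = ((15 - (-4)*1**3)*((-14 - 7)/(15 + 11)))*(-1/16 + 0) = ((15 - (-4))*(-21/26))*(-1/16) = ((15 - 1*(-4))*(-21*1/26))*(-1/16) = ((15 + 4)*(-21/26))*(-1/16) = (19*(-21/26))*(-1/16) = -399/26*(-1/16) = 399/416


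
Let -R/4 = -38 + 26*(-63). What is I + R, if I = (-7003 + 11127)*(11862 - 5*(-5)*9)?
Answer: 49853492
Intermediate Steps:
R = 6704 (R = -4*(-38 + 26*(-63)) = -4*(-38 - 1638) = -4*(-1676) = 6704)
I = 49846788 (I = 4124*(11862 + 25*9) = 4124*(11862 + 225) = 4124*12087 = 49846788)
I + R = 49846788 + 6704 = 49853492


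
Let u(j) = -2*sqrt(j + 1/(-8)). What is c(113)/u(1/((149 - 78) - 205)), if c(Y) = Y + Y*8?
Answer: 1017*I*sqrt(9514)/71 ≈ 1397.2*I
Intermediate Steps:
c(Y) = 9*Y (c(Y) = Y + 8*Y = 9*Y)
u(j) = -2*sqrt(-1/8 + j) (u(j) = -2*sqrt(j - 1/8) = -2*sqrt(-1/8 + j))
c(113)/u(1/((149 - 78) - 205)) = (9*113)/((-sqrt(-2 + 16/((149 - 78) - 205))/2)) = 1017/((-sqrt(-2 + 16/(71 - 205))/2)) = 1017/((-sqrt(-2 + 16/(-134))/2)) = 1017/((-sqrt(-2 + 16*(-1/134))/2)) = 1017/((-sqrt(-2 - 8/67)/2)) = 1017/((-I*sqrt(9514)/134)) = 1017*(I*sqrt(9514)/71) = 1017*I*sqrt(9514)/71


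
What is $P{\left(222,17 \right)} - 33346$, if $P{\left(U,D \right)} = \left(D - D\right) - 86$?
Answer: $-33432$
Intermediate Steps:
$P{\left(U,D \right)} = -86$ ($P{\left(U,D \right)} = 0 - 86 = -86$)
$P{\left(222,17 \right)} - 33346 = -86 - 33346 = -33432$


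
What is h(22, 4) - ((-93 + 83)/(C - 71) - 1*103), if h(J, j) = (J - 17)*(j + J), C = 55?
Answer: 1859/8 ≈ 232.38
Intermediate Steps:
h(J, j) = (-17 + J)*(J + j)
h(22, 4) - ((-93 + 83)/(C - 71) - 1*103) = (22**2 - 17*22 - 17*4 + 22*4) - ((-93 + 83)/(55 - 71) - 1*103) = (484 - 374 - 68 + 88) - (-10/(-16) - 103) = 130 - (-10*(-1/16) - 103) = 130 - (5/8 - 103) = 130 - 1*(-819/8) = 130 + 819/8 = 1859/8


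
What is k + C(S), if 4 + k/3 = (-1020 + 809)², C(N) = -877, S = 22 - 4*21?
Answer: 132674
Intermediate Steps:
S = -62 (S = 22 - 84 = -62)
k = 133551 (k = -12 + 3*(-1020 + 809)² = -12 + 3*(-211)² = -12 + 3*44521 = -12 + 133563 = 133551)
k + C(S) = 133551 - 877 = 132674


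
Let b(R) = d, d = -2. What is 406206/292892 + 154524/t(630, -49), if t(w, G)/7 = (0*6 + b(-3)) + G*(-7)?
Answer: 23114228565/349566602 ≈ 66.123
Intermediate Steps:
b(R) = -2
t(w, G) = -14 - 49*G (t(w, G) = 7*((0*6 - 2) + G*(-7)) = 7*((0 - 2) - 7*G) = 7*(-2 - 7*G) = -14 - 49*G)
406206/292892 + 154524/t(630, -49) = 406206/292892 + 154524/(-14 - 49*(-49)) = 406206*(1/292892) + 154524/(-14 + 2401) = 203103/146446 + 154524/2387 = 23114228565/349566602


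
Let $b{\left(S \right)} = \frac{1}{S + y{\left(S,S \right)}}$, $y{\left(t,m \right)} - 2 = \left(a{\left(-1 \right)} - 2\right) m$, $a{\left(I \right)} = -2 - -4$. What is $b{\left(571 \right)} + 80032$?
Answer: $\frac{45858337}{573} \approx 80032.0$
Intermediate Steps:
$a{\left(I \right)} = 2$ ($a{\left(I \right)} = -2 + 4 = 2$)
$y{\left(t,m \right)} = 2$ ($y{\left(t,m \right)} = 2 + \left(2 - 2\right) m = 2 + 0 m = 2 + 0 = 2$)
$b{\left(S \right)} = \frac{1}{2 + S}$ ($b{\left(S \right)} = \frac{1}{S + 2} = \frac{1}{2 + S}$)
$b{\left(571 \right)} + 80032 = \frac{1}{2 + 571} + 80032 = \frac{1}{573} + 80032 = \frac{45858337}{573}$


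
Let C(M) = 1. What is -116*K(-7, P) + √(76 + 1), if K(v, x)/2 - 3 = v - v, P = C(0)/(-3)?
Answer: -696 + √77 ≈ -687.22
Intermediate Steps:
P = -⅓ (P = 1/(-3) = 1*(-⅓) = -⅓ ≈ -0.33333)
K(v, x) = 6 (K(v, x) = 6 + 2*(v - v) = 6 + 2*0 = 6 + 0 = 6)
-116*K(-7, P) + √(76 + 1) = -116*6 + √(76 + 1) = -696 + √77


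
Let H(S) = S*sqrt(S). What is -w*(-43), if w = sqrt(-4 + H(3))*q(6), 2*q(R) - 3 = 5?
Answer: 172*sqrt(-4 + 3*sqrt(3)) ≈ 188.11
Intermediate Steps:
H(S) = S**(3/2)
q(R) = 4 (q(R) = 3/2 + (1/2)*5 = 3/2 + 5/2 = 4)
w = 4*sqrt(-4 + 3*sqrt(3)) (w = sqrt(-4 + 3**(3/2))*4 = sqrt(-4 + 3*sqrt(3))*4 = 4*sqrt(-4 + 3*sqrt(3)) ≈ 4.3747)
-w*(-43) = -4*sqrt(-4 + 3*sqrt(3))*(-43) = 172*sqrt(-4 + 3*sqrt(3))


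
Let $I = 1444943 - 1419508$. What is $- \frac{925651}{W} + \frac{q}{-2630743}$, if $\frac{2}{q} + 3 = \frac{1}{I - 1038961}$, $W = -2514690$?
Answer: $\frac{7404270710819667127}{20114959844900193930} \approx 0.3681$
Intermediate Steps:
$I = 25435$ ($I = 1444943 - 1419508 = 25435$)
$q = - \frac{2027052}{3040579}$ ($q = \frac{2}{-3 + \frac{1}{25435 - 1038961}} = \frac{2}{-3 + \frac{1}{-1013526}} = \frac{2}{-3 - \frac{1}{1013526}} = \frac{2}{- \frac{3040579}{1013526}} = 2 \left(- \frac{1013526}{3040579}\right) = - \frac{2027052}{3040579} \approx -0.66667$)
$- \frac{925651}{W} + \frac{q}{-2630743} = - \frac{925651}{-2514690} - \frac{2027052}{3040579 \left(-2630743\right)} = \left(-925651\right) \left(- \frac{1}{2514690}\right) - - \frac{2027052}{7998981920197} = \frac{925651}{2514690} + \frac{2027052}{7998981920197} = \frac{7404270710819667127}{20114959844900193930}$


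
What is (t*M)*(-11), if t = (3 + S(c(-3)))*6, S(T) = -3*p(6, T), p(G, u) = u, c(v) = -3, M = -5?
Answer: 3960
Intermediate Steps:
S(T) = -3*T
t = 72 (t = (3 - 3*(-3))*6 = (3 + 9)*6 = 12*6 = 72)
(t*M)*(-11) = (72*(-5))*(-11) = -360*(-11) = 3960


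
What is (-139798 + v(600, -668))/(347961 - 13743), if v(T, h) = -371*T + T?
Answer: -180899/167109 ≈ -1.0825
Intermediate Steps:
v(T, h) = -370*T
(-139798 + v(600, -668))/(347961 - 13743) = (-139798 - 370*600)/(347961 - 13743) = (-139798 - 222000)/334218 = -361798*1/334218 = -180899/167109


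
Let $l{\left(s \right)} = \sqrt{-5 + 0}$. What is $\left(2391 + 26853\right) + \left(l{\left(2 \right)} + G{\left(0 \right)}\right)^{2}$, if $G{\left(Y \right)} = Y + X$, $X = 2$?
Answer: $29243 + 4 i \sqrt{5} \approx 29243.0 + 8.9443 i$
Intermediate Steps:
$l{\left(s \right)} = i \sqrt{5}$ ($l{\left(s \right)} = \sqrt{-5} = i \sqrt{5}$)
$G{\left(Y \right)} = 2 + Y$ ($G{\left(Y \right)} = Y + 2 = 2 + Y$)
$\left(2391 + 26853\right) + \left(l{\left(2 \right)} + G{\left(0 \right)}\right)^{2} = \left(2391 + 26853\right) + \left(i \sqrt{5} + \left(2 + 0\right)\right)^{2} = 29244 + \left(i \sqrt{5} + 2\right)^{2} = 29244 + \left(2 + i \sqrt{5}\right)^{2}$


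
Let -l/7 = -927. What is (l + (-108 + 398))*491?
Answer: 3328489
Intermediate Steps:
l = 6489 (l = -7*(-927) = 6489)
(l + (-108 + 398))*491 = (6489 + (-108 + 398))*491 = (6489 + 290)*491 = 6779*491 = 3328489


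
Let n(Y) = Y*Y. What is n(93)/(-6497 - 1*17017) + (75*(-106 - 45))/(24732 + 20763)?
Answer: -14661829/23772654 ≈ -0.61675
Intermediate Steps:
n(Y) = Y²
n(93)/(-6497 - 1*17017) + (75*(-106 - 45))/(24732 + 20763) = 93²/(-6497 - 1*17017) + (75*(-106 - 45))/(24732 + 20763) = 8649/(-6497 - 17017) + (75*(-151))/45495 = 8649/(-23514) - 11325*1/45495 = 8649*(-1/23514) - 755/3033 = -2883/7838 - 755/3033 = -14661829/23772654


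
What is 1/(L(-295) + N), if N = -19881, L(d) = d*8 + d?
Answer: -1/22536 ≈ -4.4373e-5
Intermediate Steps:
L(d) = 9*d (L(d) = 8*d + d = 9*d)
1/(L(-295) + N) = 1/(9*(-295) - 19881) = 1/(-2655 - 19881) = 1/(-22536) = -1/22536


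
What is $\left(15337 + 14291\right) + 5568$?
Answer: $35196$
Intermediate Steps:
$\left(15337 + 14291\right) + 5568 = 29628 + 5568 = 35196$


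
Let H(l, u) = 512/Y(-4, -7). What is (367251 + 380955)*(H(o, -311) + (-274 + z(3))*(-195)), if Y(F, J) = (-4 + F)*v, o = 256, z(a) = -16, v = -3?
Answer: 42327011028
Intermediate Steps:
Y(F, J) = 12 - 3*F (Y(F, J) = (-4 + F)*(-3) = 12 - 3*F)
H(l, u) = 64/3 (H(l, u) = 512/(12 - 3*(-4)) = 512/(12 + 12) = 512/24 = 512*(1/24) = 64/3)
(367251 + 380955)*(H(o, -311) + (-274 + z(3))*(-195)) = (367251 + 380955)*(64/3 + (-274 - 16)*(-195)) = 748206*(64/3 - 290*(-195)) = 748206*(64/3 + 56550) = 748206*(169714/3) = 42327011028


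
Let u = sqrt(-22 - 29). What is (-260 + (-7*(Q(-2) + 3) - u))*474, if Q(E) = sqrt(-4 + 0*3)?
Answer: -133194 - 6636*I - 474*I*sqrt(51) ≈ -1.3319e+5 - 10021.0*I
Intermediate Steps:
u = I*sqrt(51) (u = sqrt(-51) = I*sqrt(51) ≈ 7.1414*I)
Q(E) = 2*I (Q(E) = sqrt(-4 + 0) = sqrt(-4) = 2*I)
(-260 + (-7*(Q(-2) + 3) - u))*474 = (-260 + (-7*(2*I + 3) - I*sqrt(51)))*474 = (-260 + (-7*(3 + 2*I) - I*sqrt(51)))*474 = (-260 + ((-21 - 14*I) - I*sqrt(51)))*474 = (-260 + (-21 - 14*I - I*sqrt(51)))*474 = (-281 - 14*I - I*sqrt(51))*474 = -133194 - 6636*I - 474*I*sqrt(51)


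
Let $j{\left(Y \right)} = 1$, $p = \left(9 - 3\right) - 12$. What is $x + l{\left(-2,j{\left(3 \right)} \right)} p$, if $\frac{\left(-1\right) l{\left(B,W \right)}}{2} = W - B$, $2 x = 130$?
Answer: $101$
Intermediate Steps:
$x = 65$ ($x = \frac{1}{2} \cdot 130 = 65$)
$p = -6$ ($p = 6 - 12 = -6$)
$l{\left(B,W \right)} = - 2 W + 2 B$ ($l{\left(B,W \right)} = - 2 \left(W - B\right) = - 2 W + 2 B$)
$x + l{\left(-2,j{\left(3 \right)} \right)} p = 65 + \left(\left(-2\right) 1 + 2 \left(-2\right)\right) \left(-6\right) = 65 + \left(-2 - 4\right) \left(-6\right) = 65 - -36 = 65 + 36 = 101$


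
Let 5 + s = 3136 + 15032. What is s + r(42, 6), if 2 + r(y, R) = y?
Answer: 18203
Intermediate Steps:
r(y, R) = -2 + y
s = 18163 (s = -5 + (3136 + 15032) = -5 + 18168 = 18163)
s + r(42, 6) = 18163 + (-2 + 42) = 18163 + 40 = 18203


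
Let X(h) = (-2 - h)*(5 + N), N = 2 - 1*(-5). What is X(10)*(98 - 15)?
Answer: -11952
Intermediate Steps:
N = 7 (N = 2 + 5 = 7)
X(h) = -24 - 12*h (X(h) = (-2 - h)*(5 + 7) = (-2 - h)*12 = -24 - 12*h)
X(10)*(98 - 15) = (-24 - 12*10)*(98 - 15) = (-24 - 120)*83 = -144*83 = -11952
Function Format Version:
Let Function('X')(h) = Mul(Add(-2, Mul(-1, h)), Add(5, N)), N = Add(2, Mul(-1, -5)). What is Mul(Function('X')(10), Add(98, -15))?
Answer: -11952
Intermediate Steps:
N = 7 (N = Add(2, 5) = 7)
Function('X')(h) = Add(-24, Mul(-12, h)) (Function('X')(h) = Mul(Add(-2, Mul(-1, h)), Add(5, 7)) = Mul(Add(-2, Mul(-1, h)), 12) = Add(-24, Mul(-12, h)))
Mul(Function('X')(10), Add(98, -15)) = Mul(Add(-24, Mul(-12, 10)), Add(98, -15)) = Mul(Add(-24, -120), 83) = Mul(-144, 83) = -11952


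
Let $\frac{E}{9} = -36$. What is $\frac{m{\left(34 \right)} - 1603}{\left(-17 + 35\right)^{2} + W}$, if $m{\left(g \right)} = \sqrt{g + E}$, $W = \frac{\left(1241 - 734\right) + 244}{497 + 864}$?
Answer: $- \frac{2181683}{441715} + \frac{1361 i \sqrt{290}}{441715} \approx -4.9391 + 0.05247 i$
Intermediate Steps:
$E = -324$ ($E = 9 \left(-36\right) = -324$)
$W = \frac{751}{1361}$ ($W = \frac{507 + 244}{1361} = 751 \cdot \frac{1}{1361} = \frac{751}{1361} \approx 0.5518$)
$m{\left(g \right)} = \sqrt{-324 + g}$ ($m{\left(g \right)} = \sqrt{g - 324} = \sqrt{-324 + g}$)
$\frac{m{\left(34 \right)} - 1603}{\left(-17 + 35\right)^{2} + W} = \frac{\sqrt{-324 + 34} - 1603}{\left(-17 + 35\right)^{2} + \frac{751}{1361}} = \frac{\sqrt{-290} - 1603}{18^{2} + \frac{751}{1361}} = \frac{i \sqrt{290} - 1603}{324 + \frac{751}{1361}} = \frac{-1603 + i \sqrt{290}}{\frac{441715}{1361}} = \left(-1603 + i \sqrt{290}\right) \frac{1361}{441715} = - \frac{2181683}{441715} + \frac{1361 i \sqrt{290}}{441715}$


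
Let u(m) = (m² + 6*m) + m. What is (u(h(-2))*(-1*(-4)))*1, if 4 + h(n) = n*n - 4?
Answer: -48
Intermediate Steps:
h(n) = -8 + n² (h(n) = -4 + (n*n - 4) = -4 + (n² - 4) = -4 + (-4 + n²) = -8 + n²)
u(m) = m² + 7*m
(u(h(-2))*(-1*(-4)))*1 = (((-8 + (-2)²)*(7 + (-8 + (-2)²)))*(-1*(-4)))*1 = (((-8 + 4)*(7 + (-8 + 4)))*4)*1 = (-4*(7 - 4)*4)*1 = (-4*3*4)*1 = -12*4*1 = -48*1 = -48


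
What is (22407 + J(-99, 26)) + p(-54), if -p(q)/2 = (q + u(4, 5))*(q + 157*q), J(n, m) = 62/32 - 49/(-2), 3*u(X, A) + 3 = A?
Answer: -14202345/16 ≈ -8.8765e+5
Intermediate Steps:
u(X, A) = -1 + A/3
J(n, m) = 423/16 (J(n, m) = 62*(1/32) - 49*(-½) = 31/16 + 49/2 = 423/16)
p(q) = -316*q*(⅔ + q) (p(q) = -2*(q + (-1 + (⅓)*5))*(q + 157*q) = -2*(q + (-1 + 5/3))*158*q = -2*(q + ⅔)*158*q = -2*(⅔ + q)*158*q = -316*q*(⅔ + q))
(22407 + J(-99, 26)) + p(-54) = (22407 + 423/16) - 316/3*(-54)*(2 + 3*(-54)) = 358935/16 - 316/3*(-54)*(2 - 162) = 358935/16 - 316/3*(-54)*(-160) = 358935/16 - 910080 = -14202345/16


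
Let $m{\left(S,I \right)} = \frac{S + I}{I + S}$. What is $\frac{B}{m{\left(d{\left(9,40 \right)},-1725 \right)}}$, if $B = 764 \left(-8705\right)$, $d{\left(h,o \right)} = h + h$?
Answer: $-6650620$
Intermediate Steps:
$d{\left(h,o \right)} = 2 h$
$m{\left(S,I \right)} = 1$ ($m{\left(S,I \right)} = \frac{I + S}{I + S} = 1$)
$B = -6650620$
$\frac{B}{m{\left(d{\left(9,40 \right)},-1725 \right)}} = - \frac{6650620}{1} = \left(-6650620\right) 1 = -6650620$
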